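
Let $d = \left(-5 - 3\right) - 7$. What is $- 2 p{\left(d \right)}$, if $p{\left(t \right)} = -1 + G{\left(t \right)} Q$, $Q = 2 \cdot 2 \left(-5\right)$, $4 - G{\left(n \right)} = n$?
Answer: $762$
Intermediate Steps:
$G{\left(n \right)} = 4 - n$
$Q = -20$ ($Q = 4 \left(-5\right) = -20$)
$d = -15$ ($d = \left(-5 - 3\right) - 7 = -8 - 7 = -15$)
$p{\left(t \right)} = -81 + 20 t$ ($p{\left(t \right)} = -1 + \left(4 - t\right) \left(-20\right) = -1 + \left(-80 + 20 t\right) = -81 + 20 t$)
$- 2 p{\left(d \right)} = - 2 \left(-81 + 20 \left(-15\right)\right) = - 2 \left(-81 - 300\right) = \left(-2\right) \left(-381\right) = 762$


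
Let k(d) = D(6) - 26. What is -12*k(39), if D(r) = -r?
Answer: 384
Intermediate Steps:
k(d) = -32 (k(d) = -1*6 - 26 = -6 - 26 = -32)
-12*k(39) = -12*(-32) = 384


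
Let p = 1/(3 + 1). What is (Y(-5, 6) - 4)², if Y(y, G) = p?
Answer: 225/16 ≈ 14.063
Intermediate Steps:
p = ¼ (p = 1/4 = ¼ ≈ 0.25000)
Y(y, G) = ¼
(Y(-5, 6) - 4)² = (¼ - 4)² = (-15/4)² = 225/16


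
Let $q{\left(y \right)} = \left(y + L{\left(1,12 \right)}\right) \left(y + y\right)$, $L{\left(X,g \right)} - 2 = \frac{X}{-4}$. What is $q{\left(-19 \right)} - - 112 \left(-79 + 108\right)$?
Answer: $\frac{7807}{2} \approx 3903.5$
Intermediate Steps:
$L{\left(X,g \right)} = 2 - \frac{X}{4}$ ($L{\left(X,g \right)} = 2 + \frac{X}{-4} = 2 + X \left(- \frac{1}{4}\right) = 2 - \frac{X}{4}$)
$q{\left(y \right)} = 2 y \left(\frac{7}{4} + y\right)$ ($q{\left(y \right)} = \left(y + \left(2 - \frac{1}{4}\right)\right) \left(y + y\right) = \left(y + \left(2 - \frac{1}{4}\right)\right) 2 y = \left(y + \frac{7}{4}\right) 2 y = \left(\frac{7}{4} + y\right) 2 y = 2 y \left(\frac{7}{4} + y\right)$)
$q{\left(-19 \right)} - - 112 \left(-79 + 108\right) = \frac{1}{2} \left(-19\right) \left(7 + 4 \left(-19\right)\right) - - 112 \left(-79 + 108\right) = \frac{1}{2} \left(-19\right) \left(7 - 76\right) - \left(-112\right) 29 = \frac{1}{2} \left(-19\right) \left(-69\right) - -3248 = \frac{1311}{2} + 3248 = \frac{7807}{2}$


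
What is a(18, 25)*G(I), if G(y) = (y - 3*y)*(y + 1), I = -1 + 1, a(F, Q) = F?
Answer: 0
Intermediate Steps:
I = 0
G(y) = -2*y*(1 + y) (G(y) = (-2*y)*(1 + y) = -2*y*(1 + y))
a(18, 25)*G(I) = 18*(-2*0*(1 + 0)) = 18*(-2*0*1) = 18*0 = 0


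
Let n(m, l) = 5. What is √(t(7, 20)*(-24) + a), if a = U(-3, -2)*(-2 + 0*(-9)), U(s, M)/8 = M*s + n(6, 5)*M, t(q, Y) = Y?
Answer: 4*I*√26 ≈ 20.396*I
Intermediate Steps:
U(s, M) = 40*M + 8*M*s (U(s, M) = 8*(M*s + 5*M) = 8*(5*M + M*s) = 40*M + 8*M*s)
a = 64 (a = (8*(-2)*(5 - 3))*(-2 + 0*(-9)) = (8*(-2)*2)*(-2 + 0) = -32*(-2) = 64)
√(t(7, 20)*(-24) + a) = √(20*(-24) + 64) = √(-480 + 64) = √(-416) = 4*I*√26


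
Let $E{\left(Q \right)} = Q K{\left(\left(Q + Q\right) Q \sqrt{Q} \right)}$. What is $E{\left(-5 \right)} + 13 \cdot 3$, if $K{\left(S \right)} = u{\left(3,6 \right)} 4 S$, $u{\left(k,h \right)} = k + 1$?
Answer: $39 - 4000 i \sqrt{5} \approx 39.0 - 8944.3 i$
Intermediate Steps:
$u{\left(k,h \right)} = 1 + k$
$K{\left(S \right)} = 16 S$ ($K{\left(S \right)} = \left(1 + 3\right) 4 S = 4 \cdot 4 S = 16 S$)
$E{\left(Q \right)} = 32 Q^{\frac{7}{2}}$ ($E{\left(Q \right)} = Q 16 \left(Q + Q\right) Q \sqrt{Q} = Q 16 \cdot 2 Q Q \sqrt{Q} = Q 16 \cdot 2 Q^{2} \sqrt{Q} = Q 16 \cdot 2 Q^{\frac{5}{2}} = Q 32 Q^{\frac{5}{2}} = 32 Q^{\frac{7}{2}}$)
$E{\left(-5 \right)} + 13 \cdot 3 = 32 \left(-5\right)^{\frac{7}{2}} + 13 \cdot 3 = 32 \left(- 125 i \sqrt{5}\right) + 39 = - 4000 i \sqrt{5} + 39 = 39 - 4000 i \sqrt{5}$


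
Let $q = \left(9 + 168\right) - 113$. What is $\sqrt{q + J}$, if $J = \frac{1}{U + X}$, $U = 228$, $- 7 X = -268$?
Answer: $\frac{\sqrt{55595198}}{932} \approx 8.0002$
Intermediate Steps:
$X = \frac{268}{7}$ ($X = \left(- \frac{1}{7}\right) \left(-268\right) = \frac{268}{7} \approx 38.286$)
$q = 64$ ($q = 177 - 113 = 64$)
$J = \frac{7}{1864}$ ($J = \frac{1}{228 + \frac{268}{7}} = \frac{1}{\frac{1864}{7}} = \frac{7}{1864} \approx 0.0037554$)
$\sqrt{q + J} = \sqrt{64 + \frac{7}{1864}} = \sqrt{\frac{119303}{1864}} = \frac{\sqrt{55595198}}{932}$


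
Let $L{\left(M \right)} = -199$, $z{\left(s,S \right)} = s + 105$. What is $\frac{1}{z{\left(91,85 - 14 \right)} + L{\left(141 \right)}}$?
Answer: $- \frac{1}{3} \approx -0.33333$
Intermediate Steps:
$z{\left(s,S \right)} = 105 + s$
$\frac{1}{z{\left(91,85 - 14 \right)} + L{\left(141 \right)}} = \frac{1}{\left(105 + 91\right) - 199} = \frac{1}{196 - 199} = \frac{1}{-3} = - \frac{1}{3}$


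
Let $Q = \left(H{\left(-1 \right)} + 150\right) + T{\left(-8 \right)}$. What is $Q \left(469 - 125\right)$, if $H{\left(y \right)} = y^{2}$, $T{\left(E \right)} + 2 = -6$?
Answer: $49192$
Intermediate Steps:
$T{\left(E \right)} = -8$ ($T{\left(E \right)} = -2 - 6 = -8$)
$Q = 143$ ($Q = \left(\left(-1\right)^{2} + 150\right) - 8 = \left(1 + 150\right) - 8 = 151 - 8 = 143$)
$Q \left(469 - 125\right) = 143 \left(469 - 125\right) = 143 \cdot 344 = 49192$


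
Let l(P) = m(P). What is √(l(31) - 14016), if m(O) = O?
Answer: I*√13985 ≈ 118.26*I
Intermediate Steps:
l(P) = P
√(l(31) - 14016) = √(31 - 14016) = √(-13985) = I*√13985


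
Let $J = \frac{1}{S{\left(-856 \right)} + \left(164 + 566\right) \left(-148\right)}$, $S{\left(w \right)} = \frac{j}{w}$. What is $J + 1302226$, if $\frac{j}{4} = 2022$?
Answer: $\frac{15055413733659}{11561291} \approx 1.3022 \cdot 10^{6}$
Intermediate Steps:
$j = 8088$ ($j = 4 \cdot 2022 = 8088$)
$S{\left(w \right)} = \frac{8088}{w}$
$J = - \frac{107}{11561291}$ ($J = \frac{1}{\frac{8088}{-856} + \left(164 + 566\right) \left(-148\right)} = \frac{1}{8088 \left(- \frac{1}{856}\right) + 730 \left(-148\right)} = \frac{1}{- \frac{1011}{107} - 108040} = \frac{1}{- \frac{11561291}{107}} = - \frac{107}{11561291} \approx -9.255 \cdot 10^{-6}$)
$J + 1302226 = - \frac{107}{11561291} + 1302226 = \frac{15055413733659}{11561291}$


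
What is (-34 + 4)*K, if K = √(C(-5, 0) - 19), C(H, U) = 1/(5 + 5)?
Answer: -9*I*√210 ≈ -130.42*I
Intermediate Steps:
C(H, U) = ⅒ (C(H, U) = 1/10 = ⅒)
K = 3*I*√210/10 (K = √(⅒ - 19) = √(-189/10) = 3*I*√210/10 ≈ 4.3474*I)
(-34 + 4)*K = (-34 + 4)*(3*I*√210/10) = -9*I*√210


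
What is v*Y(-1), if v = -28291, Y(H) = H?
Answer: 28291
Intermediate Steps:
v*Y(-1) = -28291*(-1) = 28291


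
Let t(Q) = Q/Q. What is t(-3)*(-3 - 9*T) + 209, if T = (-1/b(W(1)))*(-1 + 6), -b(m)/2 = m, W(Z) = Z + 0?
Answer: 367/2 ≈ 183.50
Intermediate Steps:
W(Z) = Z
b(m) = -2*m
t(Q) = 1
T = 5/2 (T = (-1/((-2*1)))*(-1 + 6) = -1/(-2)*5 = -1*(-½)*5 = (½)*5 = 5/2 ≈ 2.5000)
t(-3)*(-3 - 9*T) + 209 = 1*(-3 - 9*5/2) + 209 = 1*(-3 - 45/2) + 209 = 1*(-51/2) + 209 = -51/2 + 209 = 367/2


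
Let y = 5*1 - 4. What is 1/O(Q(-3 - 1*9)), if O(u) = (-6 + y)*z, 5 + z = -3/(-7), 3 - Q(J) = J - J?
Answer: 7/160 ≈ 0.043750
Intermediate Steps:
y = 1 (y = 5 - 4 = 1)
Q(J) = 3 (Q(J) = 3 - (J - J) = 3 - 1*0 = 3 + 0 = 3)
z = -32/7 (z = -5 - 3/(-7) = -5 - 3*(-1/7) = -5 + 3/7 = -32/7 ≈ -4.5714)
O(u) = 160/7 (O(u) = (-6 + 1)*(-32/7) = -5*(-32/7) = 160/7)
1/O(Q(-3 - 1*9)) = 1/(160/7) = 7/160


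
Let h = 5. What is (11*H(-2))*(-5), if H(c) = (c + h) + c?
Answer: -55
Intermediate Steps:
H(c) = 5 + 2*c (H(c) = (c + 5) + c = (5 + c) + c = 5 + 2*c)
(11*H(-2))*(-5) = (11*(5 + 2*(-2)))*(-5) = (11*(5 - 4))*(-5) = (11*1)*(-5) = 11*(-5) = -55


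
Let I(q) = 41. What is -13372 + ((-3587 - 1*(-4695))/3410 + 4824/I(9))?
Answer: -926522026/69905 ≈ -13254.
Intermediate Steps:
-13372 + ((-3587 - 1*(-4695))/3410 + 4824/I(9)) = -13372 + ((-3587 - 1*(-4695))/3410 + 4824/41) = -13372 + ((-3587 + 4695)*(1/3410) + 4824*(1/41)) = -13372 + (1108*(1/3410) + 4824/41) = -13372 + (554/1705 + 4824/41) = -13372 + 8247634/69905 = -926522026/69905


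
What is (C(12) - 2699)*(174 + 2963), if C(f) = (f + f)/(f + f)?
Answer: -8463626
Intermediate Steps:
C(f) = 1 (C(f) = (2*f)/((2*f)) = (2*f)*(1/(2*f)) = 1)
(C(12) - 2699)*(174 + 2963) = (1 - 2699)*(174 + 2963) = -2698*3137 = -8463626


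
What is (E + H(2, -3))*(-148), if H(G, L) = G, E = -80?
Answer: 11544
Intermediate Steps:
(E + H(2, -3))*(-148) = (-80 + 2)*(-148) = -78*(-148) = 11544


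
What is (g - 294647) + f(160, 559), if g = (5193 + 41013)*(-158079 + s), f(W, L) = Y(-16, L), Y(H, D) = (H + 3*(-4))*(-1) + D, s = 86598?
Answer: -3303145146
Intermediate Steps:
Y(H, D) = 12 + D - H (Y(H, D) = (H - 12)*(-1) + D = (-12 + H)*(-1) + D = (12 - H) + D = 12 + D - H)
f(W, L) = 28 + L (f(W, L) = 12 + L - 1*(-16) = 12 + L + 16 = 28 + L)
g = -3302851086 (g = (5193 + 41013)*(-158079 + 86598) = 46206*(-71481) = -3302851086)
(g - 294647) + f(160, 559) = (-3302851086 - 294647) + (28 + 559) = -3303145733 + 587 = -3303145146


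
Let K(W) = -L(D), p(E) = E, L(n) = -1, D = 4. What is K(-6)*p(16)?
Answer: 16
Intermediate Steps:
K(W) = 1 (K(W) = -1*(-1) = 1)
K(-6)*p(16) = 1*16 = 16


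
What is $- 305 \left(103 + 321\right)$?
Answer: $-129320$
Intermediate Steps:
$- 305 \left(103 + 321\right) = \left(-305\right) 424 = -129320$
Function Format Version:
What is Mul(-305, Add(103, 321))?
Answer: -129320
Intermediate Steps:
Mul(-305, Add(103, 321)) = Mul(-305, 424) = -129320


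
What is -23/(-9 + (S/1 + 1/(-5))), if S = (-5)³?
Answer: 115/671 ≈ 0.17139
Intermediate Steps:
S = -125
-23/(-9 + (S/1 + 1/(-5))) = -23/(-9 + (-125/1 + 1/(-5))) = -23/(-9 + (-125*1 + 1*(-⅕))) = -23/(-9 + (-125 - ⅕)) = -23/(-9 - 626/5) = -23/(-671/5) = -5/671*(-23) = 115/671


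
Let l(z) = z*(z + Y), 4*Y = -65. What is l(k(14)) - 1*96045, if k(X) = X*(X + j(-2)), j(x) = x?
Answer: -70551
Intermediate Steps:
Y = -65/4 (Y = (1/4)*(-65) = -65/4 ≈ -16.250)
k(X) = X*(-2 + X) (k(X) = X*(X - 2) = X*(-2 + X))
l(z) = z*(-65/4 + z) (l(z) = z*(z - 65/4) = z*(-65/4 + z))
l(k(14)) - 1*96045 = (14*(-2 + 14))*(-65 + 4*(14*(-2 + 14)))/4 - 1*96045 = (14*12)*(-65 + 4*(14*12))/4 - 96045 = (1/4)*168*(-65 + 4*168) - 96045 = (1/4)*168*(-65 + 672) - 96045 = (1/4)*168*607 - 96045 = 25494 - 96045 = -70551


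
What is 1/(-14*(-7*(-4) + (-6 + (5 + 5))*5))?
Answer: -1/672 ≈ -0.0014881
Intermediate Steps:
1/(-14*(-7*(-4) + (-6 + (5 + 5))*5)) = 1/(-14*(28 + (-6 + 10)*5)) = 1/(-14*(28 + 4*5)) = 1/(-14*(28 + 20)) = 1/(-14*48) = 1/(-672) = -1/672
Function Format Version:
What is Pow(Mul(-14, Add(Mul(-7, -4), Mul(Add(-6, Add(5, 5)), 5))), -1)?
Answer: Rational(-1, 672) ≈ -0.0014881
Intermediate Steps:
Pow(Mul(-14, Add(Mul(-7, -4), Mul(Add(-6, Add(5, 5)), 5))), -1) = Pow(Mul(-14, Add(28, Mul(Add(-6, 10), 5))), -1) = Pow(Mul(-14, Add(28, Mul(4, 5))), -1) = Pow(Mul(-14, Add(28, 20)), -1) = Pow(Mul(-14, 48), -1) = Pow(-672, -1) = Rational(-1, 672)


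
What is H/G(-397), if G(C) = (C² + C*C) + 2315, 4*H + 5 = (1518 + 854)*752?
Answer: 1783739/1270132 ≈ 1.4044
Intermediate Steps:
H = 1783739/4 (H = -5/4 + ((1518 + 854)*752)/4 = -5/4 + (2372*752)/4 = -5/4 + (¼)*1783744 = -5/4 + 445936 = 1783739/4 ≈ 4.4594e+5)
G(C) = 2315 + 2*C² (G(C) = (C² + C²) + 2315 = 2*C² + 2315 = 2315 + 2*C²)
H/G(-397) = 1783739/(4*(2315 + 2*(-397)²)) = 1783739/(4*(2315 + 2*157609)) = 1783739/(4*(2315 + 315218)) = (1783739/4)/317533 = (1783739/4)*(1/317533) = 1783739/1270132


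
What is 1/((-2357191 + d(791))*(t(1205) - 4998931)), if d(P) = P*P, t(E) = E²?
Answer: 1/6141503208060 ≈ 1.6283e-13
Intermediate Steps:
d(P) = P²
1/((-2357191 + d(791))*(t(1205) - 4998931)) = 1/((-2357191 + 791²)*(1205² - 4998931)) = 1/((-2357191 + 625681)*(1452025 - 4998931)) = 1/(-1731510*(-3546906)) = 1/6141503208060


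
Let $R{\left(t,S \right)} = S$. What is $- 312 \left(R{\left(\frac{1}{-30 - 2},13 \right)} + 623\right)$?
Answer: $-198432$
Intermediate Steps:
$- 312 \left(R{\left(\frac{1}{-30 - 2},13 \right)} + 623\right) = - 312 \left(13 + 623\right) = \left(-312\right) 636 = -198432$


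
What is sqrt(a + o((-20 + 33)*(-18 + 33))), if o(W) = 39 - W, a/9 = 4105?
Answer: sqrt(36789) ≈ 191.80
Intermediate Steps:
a = 36945 (a = 9*4105 = 36945)
sqrt(a + o((-20 + 33)*(-18 + 33))) = sqrt(36945 + (39 - (-20 + 33)*(-18 + 33))) = sqrt(36945 + (39 - 13*15)) = sqrt(36945 + (39 - 1*195)) = sqrt(36945 + (39 - 195)) = sqrt(36945 - 156) = sqrt(36789)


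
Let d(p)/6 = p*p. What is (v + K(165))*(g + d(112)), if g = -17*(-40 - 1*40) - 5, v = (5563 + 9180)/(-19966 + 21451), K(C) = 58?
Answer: 7728788387/1485 ≈ 5.2046e+6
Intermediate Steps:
v = 14743/1485 ≈ 9.9279
d(p) = 6*p² (d(p) = 6*(p*p) = 6*p²)
g = 1355 (g = -17*(-40 - 40) - 5 = -17*(-80) - 5 = 1360 - 5 = 1355)
(v + K(165))*(g + d(112)) = (14743/1485 + 58)*(1355 + 6*112²) = 100873*(1355 + 6*12544)/1485 = 100873*(1355 + 75264)/1485 = (100873/1485)*76619 = 7728788387/1485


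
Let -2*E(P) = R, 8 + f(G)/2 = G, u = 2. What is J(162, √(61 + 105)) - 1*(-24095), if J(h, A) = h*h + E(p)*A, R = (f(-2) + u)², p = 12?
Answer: 50339 - 162*√166 ≈ 48252.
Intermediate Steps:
f(G) = -16 + 2*G
R = 324 (R = ((-16 + 2*(-2)) + 2)² = ((-16 - 4) + 2)² = (-20 + 2)² = (-18)² = 324)
E(P) = -162 (E(P) = -½*324 = -162)
J(h, A) = h² - 162*A (J(h, A) = h*h - 162*A = h² - 162*A)
J(162, √(61 + 105)) - 1*(-24095) = (162² - 162*√(61 + 105)) - 1*(-24095) = (26244 - 162*√166) + 24095 = 50339 - 162*√166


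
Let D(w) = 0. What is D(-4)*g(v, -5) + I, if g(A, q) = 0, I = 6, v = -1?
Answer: 6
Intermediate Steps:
D(-4)*g(v, -5) + I = 0*0 + 6 = 0 + 6 = 6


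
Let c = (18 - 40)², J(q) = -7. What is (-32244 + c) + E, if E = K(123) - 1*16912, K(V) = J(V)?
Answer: -48679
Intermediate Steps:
K(V) = -7
c = 484 (c = (-22)² = 484)
E = -16919 (E = -7 - 1*16912 = -7 - 16912 = -16919)
(-32244 + c) + E = (-32244 + 484) - 16919 = -31760 - 16919 = -48679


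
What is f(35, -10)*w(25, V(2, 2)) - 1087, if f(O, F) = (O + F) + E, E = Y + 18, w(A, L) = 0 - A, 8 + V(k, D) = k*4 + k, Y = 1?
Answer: -2187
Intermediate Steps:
V(k, D) = -8 + 5*k (V(k, D) = -8 + (k*4 + k) = -8 + (4*k + k) = -8 + 5*k)
w(A, L) = -A
E = 19 (E = 1 + 18 = 19)
f(O, F) = 19 + F + O (f(O, F) = (O + F) + 19 = (F + O) + 19 = 19 + F + O)
f(35, -10)*w(25, V(2, 2)) - 1087 = (19 - 10 + 35)*(-1*25) - 1087 = 44*(-25) - 1087 = -1100 - 1087 = -2187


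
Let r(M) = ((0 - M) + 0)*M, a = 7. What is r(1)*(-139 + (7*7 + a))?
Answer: 83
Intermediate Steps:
r(M) = -M² (r(M) = (-M + 0)*M = (-M)*M = -M²)
r(1)*(-139 + (7*7 + a)) = (-1*1²)*(-139 + (7*7 + 7)) = (-1*1)*(-139 + (49 + 7)) = -(-139 + 56) = -1*(-83) = 83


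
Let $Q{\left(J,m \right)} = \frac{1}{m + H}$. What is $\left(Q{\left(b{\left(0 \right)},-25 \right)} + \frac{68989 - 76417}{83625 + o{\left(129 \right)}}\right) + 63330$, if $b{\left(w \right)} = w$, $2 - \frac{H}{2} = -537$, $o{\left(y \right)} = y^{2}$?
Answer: $\frac{1114396647487}{17596683} \approx 63330.0$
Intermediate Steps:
$H = 1078$ ($H = 4 - -1074 = 4 + 1074 = 1078$)
$Q{\left(J,m \right)} = \frac{1}{1078 + m}$ ($Q{\left(J,m \right)} = \frac{1}{m + 1078} = \frac{1}{1078 + m}$)
$\left(Q{\left(b{\left(0 \right)},-25 \right)} + \frac{68989 - 76417}{83625 + o{\left(129 \right)}}\right) + 63330 = \left(\frac{1}{1078 - 25} + \frac{68989 - 76417}{83625 + 129^{2}}\right) + 63330 = \left(\frac{1}{1053} - \frac{7428}{83625 + 16641}\right) + 63330 = \left(\frac{1}{1053} - \frac{7428}{100266}\right) + 63330 = \left(\frac{1}{1053} - \frac{1238}{16711}\right) + 63330 = - \frac{1286903}{17596683} + 63330 = \frac{1114396647487}{17596683}$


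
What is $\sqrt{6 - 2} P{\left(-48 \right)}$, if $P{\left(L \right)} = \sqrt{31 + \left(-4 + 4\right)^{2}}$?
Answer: $2 \sqrt{31} \approx 11.136$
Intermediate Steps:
$P{\left(L \right)} = \sqrt{31}$ ($P{\left(L \right)} = \sqrt{31 + 0^{2}} = \sqrt{31 + 0} = \sqrt{31}$)
$\sqrt{6 - 2} P{\left(-48 \right)} = \sqrt{6 - 2} \sqrt{31} = \sqrt{4} \sqrt{31} = 2 \sqrt{31}$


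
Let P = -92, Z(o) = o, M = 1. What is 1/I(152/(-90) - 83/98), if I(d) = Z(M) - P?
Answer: 1/93 ≈ 0.010753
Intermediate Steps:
I(d) = 93 (I(d) = 1 - 1*(-92) = 1 + 92 = 93)
1/I(152/(-90) - 83/98) = 1/93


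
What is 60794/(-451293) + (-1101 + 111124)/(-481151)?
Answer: -78903703633/217140078243 ≈ -0.36338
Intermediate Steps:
60794/(-451293) + (-1101 + 111124)/(-481151) = 60794*(-1/451293) + 110023*(-1/481151) = -60794/451293 - 110023/481151 = -78903703633/217140078243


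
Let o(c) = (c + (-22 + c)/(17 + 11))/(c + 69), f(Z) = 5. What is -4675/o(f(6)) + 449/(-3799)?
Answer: -36799448627/467277 ≈ -78753.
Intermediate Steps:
o(c) = (-11/14 + 29*c/28)/(69 + c) (o(c) = (c + (-22 + c)/28)/(69 + c) = (c + (-22 + c)*(1/28))/(69 + c) = (c + (-11/14 + c/28))/(69 + c) = (-11/14 + 29*c/28)/(69 + c))
-4675/o(f(6)) + 449/(-3799) = -4675*28*(69 + 5)/(-22 + 29*5) + 449/(-3799) = -4675*2072/(-22 + 145) + 449*(-1/3799) = -4675/((1/28)*(1/74)*123) - 449/3799 = -4675/123/2072 - 449/3799 = -4675*2072/123 - 449/3799 = -9686600/123 - 449/3799 = -36799448627/467277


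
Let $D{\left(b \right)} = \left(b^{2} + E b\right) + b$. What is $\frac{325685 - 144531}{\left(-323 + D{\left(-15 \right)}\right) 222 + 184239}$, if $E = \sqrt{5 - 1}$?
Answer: $\frac{181154}{152493} \approx 1.188$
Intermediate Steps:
$E = 2$ ($E = \sqrt{4} = 2$)
$D{\left(b \right)} = b^{2} + 3 b$ ($D{\left(b \right)} = \left(b^{2} + 2 b\right) + b = b^{2} + 3 b$)
$\frac{325685 - 144531}{\left(-323 + D{\left(-15 \right)}\right) 222 + 184239} = \frac{325685 - 144531}{\left(-323 - 15 \left(3 - 15\right)\right) 222 + 184239} = \frac{181154}{\left(-323 - -180\right) 222 + 184239} = \frac{181154}{\left(-323 + 180\right) 222 + 184239} = \frac{181154}{\left(-143\right) 222 + 184239} = \frac{181154}{-31746 + 184239} = \frac{181154}{152493}$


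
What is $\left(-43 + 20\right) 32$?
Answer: $-736$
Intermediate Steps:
$\left(-43 + 20\right) 32 = \left(-23\right) 32 = -736$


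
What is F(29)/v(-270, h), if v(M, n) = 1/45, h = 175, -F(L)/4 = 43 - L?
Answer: -2520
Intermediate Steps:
F(L) = -172 + 4*L (F(L) = -4*(43 - L) = -172 + 4*L)
v(M, n) = 1/45
F(29)/v(-270, h) = (-172 + 4*29)/(1/45) = (-172 + 116)*45 = -56*45 = -2520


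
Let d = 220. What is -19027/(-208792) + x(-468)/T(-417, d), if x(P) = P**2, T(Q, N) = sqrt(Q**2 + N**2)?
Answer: 19027/208792 + 219024*sqrt(222289)/222289 ≈ 464.64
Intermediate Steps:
T(Q, N) = sqrt(N**2 + Q**2)
-19027/(-208792) + x(-468)/T(-417, d) = -19027/(-208792) + (-468)**2/(sqrt(220**2 + (-417)**2)) = -19027*(-1/208792) + 219024/(sqrt(48400 + 173889)) = 19027/208792 + 219024/(sqrt(222289)) = 19027/208792 + 219024*(sqrt(222289)/222289) = 19027/208792 + 219024*sqrt(222289)/222289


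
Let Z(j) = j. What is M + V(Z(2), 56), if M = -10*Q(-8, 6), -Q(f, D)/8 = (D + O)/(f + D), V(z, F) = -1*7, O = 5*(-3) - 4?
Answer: 513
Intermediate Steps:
O = -19 (O = -15 - 4 = -19)
V(z, F) = -7
Q(f, D) = -8*(-19 + D)/(D + f) (Q(f, D) = -8*(D - 19)/(f + D) = -8*(-19 + D)/(D + f))
M = 520 (M = -80*(19 - 1*6)/(6 - 8) = -80*(19 - 6)/(-2) = -80*(-1)*13/2 = -10*(-52) = 520)
M + V(Z(2), 56) = 520 - 7 = 513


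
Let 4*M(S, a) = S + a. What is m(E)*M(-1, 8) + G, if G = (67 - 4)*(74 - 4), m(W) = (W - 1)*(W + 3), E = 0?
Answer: 17619/4 ≈ 4404.8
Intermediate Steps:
M(S, a) = S/4 + a/4 (M(S, a) = (S + a)/4 = S/4 + a/4)
m(W) = (-1 + W)*(3 + W)
G = 4410 (G = 63*70 = 4410)
m(E)*M(-1, 8) + G = (-3 + 0² + 2*0)*((¼)*(-1) + (¼)*8) + 4410 = (-3 + 0 + 0)*(-¼ + 2) + 4410 = -3*7/4 + 4410 = -21/4 + 4410 = 17619/4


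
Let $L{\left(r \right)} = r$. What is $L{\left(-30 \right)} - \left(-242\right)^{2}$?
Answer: $-58594$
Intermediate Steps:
$L{\left(-30 \right)} - \left(-242\right)^{2} = -30 - \left(-242\right)^{2} = -30 - 58564 = -58594$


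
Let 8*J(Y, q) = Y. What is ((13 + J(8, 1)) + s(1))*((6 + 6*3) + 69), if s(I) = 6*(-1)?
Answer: 744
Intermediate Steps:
s(I) = -6
J(Y, q) = Y/8
((13 + J(8, 1)) + s(1))*((6 + 6*3) + 69) = ((13 + (⅛)*8) - 6)*((6 + 6*3) + 69) = ((13 + 1) - 6)*((6 + 18) + 69) = (14 - 6)*(24 + 69) = 8*93 = 744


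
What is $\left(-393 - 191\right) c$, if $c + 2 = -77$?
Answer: $46136$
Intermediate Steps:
$c = -79$ ($c = -2 - 77 = -79$)
$\left(-393 - 191\right) c = \left(-393 - 191\right) \left(-79\right) = \left(-584\right) \left(-79\right) = 46136$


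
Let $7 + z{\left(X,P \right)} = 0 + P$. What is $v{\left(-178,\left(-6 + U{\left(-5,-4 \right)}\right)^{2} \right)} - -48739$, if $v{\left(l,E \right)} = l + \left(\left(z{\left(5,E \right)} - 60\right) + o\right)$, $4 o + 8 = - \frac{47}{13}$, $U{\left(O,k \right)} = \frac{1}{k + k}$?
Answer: $\frac{40375805}{832} \approx 48529.0$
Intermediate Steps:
$U{\left(O,k \right)} = \frac{1}{2 k}$
$o = - \frac{151}{52}$ ($o = -2 + \frac{\left(-47\right) \frac{1}{13}}{4} = -2 + \frac{1}{4} \left(- \frac{47}{13}\right) = -2 - \frac{47}{52} = - \frac{151}{52} \approx -2.9038$)
$z{\left(X,P \right)} = -7 + P$ ($z{\left(X,P \right)} = -7 + \left(0 + P\right) = -7 + P$)
$v{\left(l,E \right)} = - \frac{3635}{52} + E + l$ ($v{\left(l,E \right)} = l + \left(\left(\left(-7 + E\right) - 60\right) - \frac{151}{52}\right) = l + \left(\left(-67 + E\right) - \frac{151}{52}\right) = l + \left(- \frac{3635}{52} + E\right) = - \frac{3635}{52} + E + l$)
$v{\left(-178,\left(-6 + U{\left(-5,-4 \right)}\right)^{2} \right)} - -48739 = \left(- \frac{3635}{52} + \left(-6 + \frac{1}{2 \left(-4\right)}\right)^{2} - 178\right) - -48739 = \left(- \frac{3635}{52} + \left(-6 + \frac{1}{2} \left(- \frac{1}{4}\right)\right)^{2} - 178\right) + 48739 = \left(- \frac{3635}{52} + \left(-6 - \frac{1}{8}\right)^{2} - 178\right) + 48739 = \left(- \frac{3635}{52} + \left(- \frac{49}{8}\right)^{2} - 178\right) + 48739 = \left(- \frac{3635}{52} + \frac{2401}{64} - 178\right) + 48739 = - \frac{175043}{832} + 48739 = \frac{40375805}{832}$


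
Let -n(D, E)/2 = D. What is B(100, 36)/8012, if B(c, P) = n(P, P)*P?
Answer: -648/2003 ≈ -0.32351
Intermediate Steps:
n(D, E) = -2*D
B(c, P) = -2*P² (B(c, P) = (-2*P)*P = -2*P²)
B(100, 36)/8012 = -2*36²/8012 = -2*1296*(1/8012) = -2592*1/8012 = -648/2003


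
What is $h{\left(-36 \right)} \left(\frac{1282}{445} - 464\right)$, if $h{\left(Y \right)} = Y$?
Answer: $\frac{7387128}{445} \approx 16600.0$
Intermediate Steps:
$h{\left(-36 \right)} \left(\frac{1282}{445} - 464\right) = - 36 \left(\frac{1282}{445} - 464\right) = \left(-36\right) \left(- \frac{205198}{445}\right) = \frac{7387128}{445}$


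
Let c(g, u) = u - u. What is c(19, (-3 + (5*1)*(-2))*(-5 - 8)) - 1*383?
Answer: -383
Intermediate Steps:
c(g, u) = 0
c(19, (-3 + (5*1)*(-2))*(-5 - 8)) - 1*383 = 0 - 1*383 = 0 - 383 = -383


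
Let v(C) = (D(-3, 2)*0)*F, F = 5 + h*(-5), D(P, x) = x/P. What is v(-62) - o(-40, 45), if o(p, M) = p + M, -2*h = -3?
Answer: -5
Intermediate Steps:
h = 3/2 (h = -½*(-3) = 3/2 ≈ 1.5000)
o(p, M) = M + p
F = -5/2 (F = 5 + (3/2)*(-5) = 5 - 15/2 = -5/2 ≈ -2.5000)
v(C) = 0 (v(C) = ((2/(-3))*0)*(-5/2) = ((2*(-⅓))*0)*(-5/2) = -⅔*0*(-5/2) = 0*(-5/2) = 0)
v(-62) - o(-40, 45) = 0 - (45 - 40) = 0 - 1*5 = 0 - 5 = -5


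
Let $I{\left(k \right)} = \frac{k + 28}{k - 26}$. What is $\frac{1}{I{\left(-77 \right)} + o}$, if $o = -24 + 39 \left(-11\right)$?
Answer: $- \frac{103}{46610} \approx -0.0022098$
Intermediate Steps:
$I{\left(k \right)} = \frac{28 + k}{-26 + k}$
$o = -453$ ($o = -24 - 429 = -453$)
$\frac{1}{I{\left(-77 \right)} + o} = \frac{1}{\frac{28 - 77}{-26 - 77} - 453} = \frac{1}{\frac{1}{-103} \left(-49\right) - 453} = \frac{1}{\left(- \frac{1}{103}\right) \left(-49\right) - 453} = \frac{1}{\frac{49}{103} - 453} = \frac{1}{- \frac{46610}{103}} = - \frac{103}{46610}$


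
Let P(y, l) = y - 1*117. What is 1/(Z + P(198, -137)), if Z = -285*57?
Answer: -1/16164 ≈ -6.1866e-5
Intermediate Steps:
P(y, l) = -117 + y (P(y, l) = y - 117 = -117 + y)
Z = -16245
1/(Z + P(198, -137)) = 1/(-16245 + (-117 + 198)) = 1/(-16245 + 81) = 1/(-16164) = -1/16164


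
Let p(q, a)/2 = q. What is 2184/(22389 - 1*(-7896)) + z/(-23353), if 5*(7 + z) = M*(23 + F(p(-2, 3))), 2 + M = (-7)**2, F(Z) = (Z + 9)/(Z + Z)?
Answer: 23917469/377197656 ≈ 0.063408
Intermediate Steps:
p(q, a) = 2*q
F(Z) = (9 + Z)/(2*Z) (F(Z) = (9 + Z)/((2*Z)) = (9 + Z)*(1/(2*Z)) = (9 + Z)/(2*Z))
M = 47 (M = -2 + (-7)**2 = -2 + 49 = 47)
z = 8133/40 (z = -7 + (47*(23 + (9 + 2*(-2))/(2*((2*(-2))))))/5 = -7 + (47*(23 + (1/2)*(9 - 4)/(-4)))/5 = -7 + (47*(23 + (1/2)*(-1/4)*5))/5 = -7 + (47*(23 - 5/8))/5 = -7 + (47*(179/8))/5 = -7 + (1/5)*(8413/8) = -7 + 8413/40 = 8133/40 ≈ 203.32)
2184/(22389 - 1*(-7896)) + z/(-23353) = 2184/(22389 - 1*(-7896)) + (8133/40)/(-23353) = 2184/(22389 + 7896) + (8133/40)*(-1/23353) = 2184/30285 - 8133/934120 = 2184*(1/30285) - 8133/934120 = 728/10095 - 8133/934120 = 23917469/377197656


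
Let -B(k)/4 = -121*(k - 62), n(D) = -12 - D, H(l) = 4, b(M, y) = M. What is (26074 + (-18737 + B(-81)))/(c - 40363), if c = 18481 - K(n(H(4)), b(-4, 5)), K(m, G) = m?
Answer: 61875/21866 ≈ 2.8297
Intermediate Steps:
B(k) = -30008 + 484*k (B(k) = -(-484)*(k - 62) = -(-484)*(-62 + k) = -4*(7502 - 121*k) = -30008 + 484*k)
c = 18497 (c = 18481 - (-12 - 1*4) = 18481 - (-12 - 4) = 18481 - 1*(-16) = 18481 + 16 = 18497)
(26074 + (-18737 + B(-81)))/(c - 40363) = (26074 + (-18737 + (-30008 + 484*(-81))))/(18497 - 40363) = (26074 + (-18737 + (-30008 - 39204)))/(-21866) = (26074 + (-18737 - 69212))*(-1/21866) = (26074 - 87949)*(-1/21866) = -61875*(-1/21866) = 61875/21866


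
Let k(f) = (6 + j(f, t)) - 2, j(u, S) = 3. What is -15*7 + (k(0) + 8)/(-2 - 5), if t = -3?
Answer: -750/7 ≈ -107.14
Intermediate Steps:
k(f) = 7 (k(f) = (6 + 3) - 2 = 9 - 2 = 7)
-15*7 + (k(0) + 8)/(-2 - 5) = -15*7 + (7 + 8)/(-2 - 5) = -105 + 15/(-7) = -105 + 15*(-⅐) = -105 - 15/7 = -750/7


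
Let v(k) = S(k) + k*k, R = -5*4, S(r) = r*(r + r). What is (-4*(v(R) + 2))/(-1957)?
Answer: 4808/1957 ≈ 2.4568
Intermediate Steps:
S(r) = 2*r² (S(r) = r*(2*r) = 2*r²)
R = -20
v(k) = 3*k² (v(k) = 2*k² + k*k = 2*k² + k² = 3*k²)
(-4*(v(R) + 2))/(-1957) = (-4*(3*(-20)² + 2))/(-1957) = -(-4)*(3*400 + 2)/1957 = -(-4)*(1200 + 2)/1957 = -(-4)*1202/1957 = -1/1957*(-4808) = 4808/1957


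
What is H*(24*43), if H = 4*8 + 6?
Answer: 39216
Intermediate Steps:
H = 38 (H = 32 + 6 = 38)
H*(24*43) = 38*(24*43) = 38*1032 = 39216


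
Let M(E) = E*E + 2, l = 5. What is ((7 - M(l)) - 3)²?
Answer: 529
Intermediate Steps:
M(E) = 2 + E² (M(E) = E² + 2 = 2 + E²)
((7 - M(l)) - 3)² = ((7 - (2 + 5²)) - 3)² = ((7 - (2 + 25)) - 3)² = ((7 - 1*27) - 3)² = ((7 - 27) - 3)² = (-20 - 3)² = (-23)² = 529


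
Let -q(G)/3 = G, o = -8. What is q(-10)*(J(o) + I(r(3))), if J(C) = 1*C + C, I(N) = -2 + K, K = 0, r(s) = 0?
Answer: -540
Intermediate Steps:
q(G) = -3*G
I(N) = -2 (I(N) = -2 + 0 = -2)
J(C) = 2*C (J(C) = C + C = 2*C)
q(-10)*(J(o) + I(r(3))) = (-3*(-10))*(2*(-8) - 2) = 30*(-16 - 2) = 30*(-18) = -540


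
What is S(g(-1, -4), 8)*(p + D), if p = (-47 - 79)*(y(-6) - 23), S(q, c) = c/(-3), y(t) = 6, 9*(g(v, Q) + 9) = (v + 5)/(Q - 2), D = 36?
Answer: -5808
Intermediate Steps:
g(v, Q) = -9 + (5 + v)/(9*(-2 + Q)) (g(v, Q) = -9 + ((v + 5)/(Q - 2))/9 = -9 + ((5 + v)/(-2 + Q))/9 = -9 + (5 + v)/(9*(-2 + Q)))
S(q, c) = -c/3 (S(q, c) = c*(-1/3) = -c/3)
p = 2142 (p = (-47 - 79)*(6 - 23) = -126*(-17) = 2142)
S(g(-1, -4), 8)*(p + D) = (-1/3*8)*(2142 + 36) = -8/3*2178 = -5808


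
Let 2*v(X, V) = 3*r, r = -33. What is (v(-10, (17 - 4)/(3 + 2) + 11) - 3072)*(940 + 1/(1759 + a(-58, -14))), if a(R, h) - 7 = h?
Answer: -3427159361/1168 ≈ -2.9342e+6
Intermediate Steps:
a(R, h) = 7 + h
v(X, V) = -99/2 (v(X, V) = (3*(-33))/2 = (1/2)*(-99) = -99/2)
(v(-10, (17 - 4)/(3 + 2) + 11) - 3072)*(940 + 1/(1759 + a(-58, -14))) = (-99/2 - 3072)*(940 + 1/(1759 + (7 - 14))) = -6243*(940 + 1/(1759 - 7))/2 = -6243*(940 + 1/1752)/2 = -6243/2*1646881/1752 = -3427159361/1168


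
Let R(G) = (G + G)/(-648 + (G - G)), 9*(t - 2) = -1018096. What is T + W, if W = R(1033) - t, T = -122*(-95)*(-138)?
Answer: -481562305/324 ≈ -1.4863e+6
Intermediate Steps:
t = -1018078/9 (t = 2 + (⅑)*(-1018096) = 2 - 1018096/9 = -1018078/9 ≈ -1.1312e+5)
R(G) = -G/324 (R(G) = (2*G)/(-648 + 0) = (2*G)/(-648) = (2*G)*(-1/648) = -G/324)
T = -1599420 (T = 11590*(-138) = -1599420)
W = 36649775/324 (W = -1/324*1033 - 1*(-1018078/9) = -1033/324 + 1018078/9 = 36649775/324 ≈ 1.1312e+5)
T + W = -1599420 + 36649775/324 = -481562305/324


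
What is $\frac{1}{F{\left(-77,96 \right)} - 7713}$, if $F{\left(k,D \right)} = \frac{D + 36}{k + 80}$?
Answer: $- \frac{1}{7669} \approx -0.0001304$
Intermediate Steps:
$F{\left(k,D \right)} = \frac{36 + D}{80 + k}$
$\frac{1}{F{\left(-77,96 \right)} - 7713} = \frac{1}{\frac{36 + 96}{80 - 77} - 7713} = \frac{1}{\frac{1}{3} \cdot 132 - 7713} = \frac{1}{44 - 7713} = \frac{1}{-7669} = - \frac{1}{7669}$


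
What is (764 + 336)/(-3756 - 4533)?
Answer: -1100/8289 ≈ -0.13271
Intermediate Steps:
(764 + 336)/(-3756 - 4533) = 1100/(-8289) = 1100*(-1/8289) = -1100/8289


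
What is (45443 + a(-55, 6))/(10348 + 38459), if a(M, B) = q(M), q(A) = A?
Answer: 45388/48807 ≈ 0.92995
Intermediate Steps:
a(M, B) = M
(45443 + a(-55, 6))/(10348 + 38459) = (45443 - 55)/(10348 + 38459) = 45388/48807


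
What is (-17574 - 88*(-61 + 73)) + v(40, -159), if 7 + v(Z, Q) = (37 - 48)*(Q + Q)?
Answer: -15139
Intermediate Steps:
v(Z, Q) = -7 - 22*Q (v(Z, Q) = -7 + (37 - 48)*(Q + Q) = -7 - 22*Q)
(-17574 - 88*(-61 + 73)) + v(40, -159) = (-17574 - 88*(-61 + 73)) + (-7 - 22*(-159)) = (-17574 - 88*12) + (-7 + 3498) = (-17574 - 1056) + 3491 = -18630 + 3491 = -15139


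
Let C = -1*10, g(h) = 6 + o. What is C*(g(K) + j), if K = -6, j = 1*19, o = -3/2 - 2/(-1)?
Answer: -255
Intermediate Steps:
o = ½ (o = -3*½ - 2*(-1) = -3/2 + 2 = ½ ≈ 0.50000)
j = 19
g(h) = 13/2 (g(h) = 6 + ½ = 13/2)
C = -10
C*(g(K) + j) = -10*(13/2 + 19) = -10*51/2 = -255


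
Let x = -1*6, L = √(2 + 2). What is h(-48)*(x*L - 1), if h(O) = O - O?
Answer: 0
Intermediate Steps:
L = 2 (L = √4 = 2)
x = -6
h(O) = 0
h(-48)*(x*L - 1) = 0*(-6*2 - 1) = 0*(-12 - 1) = 0*(-13) = 0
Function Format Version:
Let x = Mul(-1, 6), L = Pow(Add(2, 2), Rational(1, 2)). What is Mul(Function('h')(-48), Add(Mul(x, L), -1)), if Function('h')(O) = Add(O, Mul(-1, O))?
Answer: 0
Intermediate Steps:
L = 2 (L = Pow(4, Rational(1, 2)) = 2)
x = -6
Function('h')(O) = 0
Mul(Function('h')(-48), Add(Mul(x, L), -1)) = Mul(0, Add(Mul(-6, 2), -1)) = Mul(0, Add(-12, -1)) = Mul(0, -13) = 0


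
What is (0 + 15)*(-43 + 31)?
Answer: -180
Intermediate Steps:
(0 + 15)*(-43 + 31) = 15*(-12) = -180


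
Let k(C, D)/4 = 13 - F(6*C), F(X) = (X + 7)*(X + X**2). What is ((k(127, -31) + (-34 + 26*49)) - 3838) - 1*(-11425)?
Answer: -1788395977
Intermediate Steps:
F(X) = (7 + X)*(X + X**2)
k(C, D) = 52 - 24*C*(7 + 36*C**2 + 48*C) (k(C, D) = 4*(13 - 6*C*(7 + (6*C)**2 + 8*(6*C))) = 4*(13 - 6*C*(7 + 36*C**2 + 48*C)) = 52 - 24*C*(7 + 36*C**2 + 48*C))
((k(127, -31) + (-34 + 26*49)) - 3838) - 1*(-11425) = (((52 - 1152*127**2 - 864*127**3 - 168*127) + (-34 + 26*49)) - 3838) - 1*(-11425) = (((52 - 1152*16129 - 864*2048383 - 21336) + (-34 + 1274)) - 3838) + 11425 = (((52 - 18580608 - 1769802912 - 21336) + 1240) - 3838) + 11425 = ((-1788404804 + 1240) - 3838) + 11425 = (-1788403564 - 3838) + 11425 = -1788407402 + 11425 = -1788395977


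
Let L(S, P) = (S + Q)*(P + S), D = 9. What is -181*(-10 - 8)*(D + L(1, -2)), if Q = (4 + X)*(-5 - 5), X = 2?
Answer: 221544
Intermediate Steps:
Q = -60 (Q = (4 + 2)*(-5 - 5) = 6*(-10) = -60)
L(S, P) = (-60 + S)*(P + S) (L(S, P) = (S - 60)*(P + S) = (-60 + S)*(P + S))
-181*(-10 - 8)*(D + L(1, -2)) = -181*(-10 - 8)*(9 + (1**2 - 60*(-2) - 60*1 - 2*1)) = -(-3258)*(9 + (1 + 120 - 60 - 2)) = -(-3258)*(9 + 59) = -(-3258)*68 = -181*(-1224) = 221544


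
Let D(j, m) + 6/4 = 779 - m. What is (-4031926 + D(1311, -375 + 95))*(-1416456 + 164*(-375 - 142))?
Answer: 6051317150414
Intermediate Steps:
D(j, m) = 1555/2 - m (D(j, m) = -3/2 + (779 - m) = 1555/2 - m)
(-4031926 + D(1311, -375 + 95))*(-1416456 + 164*(-375 - 142)) = (-4031926 + (1555/2 - (-375 + 95)))*(-1416456 + 164*(-375 - 142)) = (-4031926 + (1555/2 - 1*(-280)))*(-1416456 + 164*(-517)) = (-4031926 + (1555/2 + 280))*(-1416456 - 84788) = (-4031926 + 2115/2)*(-1501244) = -8061737/2*(-1501244) = 6051317150414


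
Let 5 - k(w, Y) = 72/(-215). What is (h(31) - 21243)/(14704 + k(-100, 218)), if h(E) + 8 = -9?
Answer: -4570900/3162507 ≈ -1.4453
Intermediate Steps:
h(E) = -17 (h(E) = -8 - 9 = -17)
k(w, Y) = 1147/215 (k(w, Y) = 5 - 72/(-215) = 5 - 72*(-1)/215 = 5 - 1*(-72/215) = 5 + 72/215 = 1147/215)
(h(31) - 21243)/(14704 + k(-100, 218)) = (-17 - 21243)/(14704 + 1147/215) = -21260/3162507/215 = -21260*215/3162507 = -4570900/3162507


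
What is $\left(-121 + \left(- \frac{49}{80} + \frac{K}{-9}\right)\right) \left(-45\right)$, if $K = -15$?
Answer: $\frac{86361}{16} \approx 5397.6$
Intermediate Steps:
$\left(-121 + \left(- \frac{49}{80} + \frac{K}{-9}\right)\right) \left(-45\right) = \left(-121 - \left(- \frac{5}{3} + \frac{49}{80}\right)\right) \left(-45\right) = \left(-121 - - \frac{253}{240}\right) \left(-45\right) = \left(-121 + \left(- \frac{49}{80} + \frac{5}{3}\right)\right) \left(-45\right) = \left(-121 + \frac{253}{240}\right) \left(-45\right) = \left(- \frac{28787}{240}\right) \left(-45\right) = \frac{86361}{16}$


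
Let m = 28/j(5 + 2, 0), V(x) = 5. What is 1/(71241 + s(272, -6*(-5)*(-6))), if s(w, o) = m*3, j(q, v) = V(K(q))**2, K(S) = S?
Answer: 25/1781109 ≈ 1.4036e-5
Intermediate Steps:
j(q, v) = 25 (j(q, v) = 5**2 = 25)
m = 28/25 ≈ 1.1200
s(w, o) = 84/25 (s(w, o) = (28/25)*3 = 84/25)
1/(71241 + s(272, -6*(-5)*(-6))) = 1/(71241 + 84/25) = 1/(1781109/25) = 25/1781109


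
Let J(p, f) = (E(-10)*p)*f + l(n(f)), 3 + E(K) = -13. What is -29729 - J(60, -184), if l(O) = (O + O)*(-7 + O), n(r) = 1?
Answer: -206357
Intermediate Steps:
l(O) = 2*O*(-7 + O) (l(O) = (2*O)*(-7 + O) = 2*O*(-7 + O))
E(K) = -16 (E(K) = -3 - 13 = -16)
J(p, f) = -12 - 16*f*p (J(p, f) = (-16*p)*f + 2*1*(-7 + 1) = -16*f*p + 2*1*(-6) = -16*f*p - 12 = -12 - 16*f*p)
-29729 - J(60, -184) = -29729 - (-12 - 16*(-184)*60) = -29729 - (-12 + 176640) = -29729 - 1*176628 = -29729 - 176628 = -206357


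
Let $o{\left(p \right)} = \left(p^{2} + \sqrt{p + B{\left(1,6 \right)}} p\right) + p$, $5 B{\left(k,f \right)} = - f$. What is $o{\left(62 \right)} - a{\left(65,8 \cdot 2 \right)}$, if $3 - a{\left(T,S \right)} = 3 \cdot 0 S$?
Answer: $3903 + \frac{248 \sqrt{95}}{5} \approx 4386.4$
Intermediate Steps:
$B{\left(k,f \right)} = - \frac{f}{5}$ ($B{\left(k,f \right)} = \frac{\left(-1\right) f}{5} = - \frac{f}{5}$)
$a{\left(T,S \right)} = 3$ ($a{\left(T,S \right)} = 3 - 3 \cdot 0 S = 3 - 3 \cdot 0 = 3 - 0 = 3 + 0 = 3$)
$o{\left(p \right)} = p + p^{2} + p \sqrt{- \frac{6}{5} + p}$ ($o{\left(p \right)} = \left(p^{2} + \sqrt{p - \frac{6}{5}} p\right) + p = \left(p^{2} + \sqrt{- \frac{6}{5} + p} p\right) + p = \left(p^{2} + p \sqrt{- \frac{6}{5} + p}\right) + p = p + p^{2} + p \sqrt{- \frac{6}{5} + p}$)
$o{\left(62 \right)} - a{\left(65,8 \cdot 2 \right)} = \frac{1}{5} \cdot 62 \left(5 + \sqrt{-30 + 25 \cdot 62} + 5 \cdot 62\right) - 3 = \frac{1}{5} \cdot 62 \left(5 + \sqrt{-30 + 1550} + 310\right) - 3 = \frac{1}{5} \cdot 62 \left(5 + \sqrt{1520} + 310\right) - 3 = \frac{1}{5} \cdot 62 \left(5 + 4 \sqrt{95} + 310\right) - 3 = \frac{1}{5} \cdot 62 \left(315 + 4 \sqrt{95}\right) - 3 = \left(3906 + \frac{248 \sqrt{95}}{5}\right) - 3 = 3903 + \frac{248 \sqrt{95}}{5}$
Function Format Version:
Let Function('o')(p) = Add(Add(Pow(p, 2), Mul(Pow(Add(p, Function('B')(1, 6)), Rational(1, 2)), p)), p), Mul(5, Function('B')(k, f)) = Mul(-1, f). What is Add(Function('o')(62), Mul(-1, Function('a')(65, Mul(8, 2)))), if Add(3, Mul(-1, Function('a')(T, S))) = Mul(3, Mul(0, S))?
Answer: Add(3903, Mul(Rational(248, 5), Pow(95, Rational(1, 2)))) ≈ 4386.4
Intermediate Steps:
Function('B')(k, f) = Mul(Rational(-1, 5), f) (Function('B')(k, f) = Mul(Rational(1, 5), Mul(-1, f)) = Mul(Rational(-1, 5), f))
Function('a')(T, S) = 3 (Function('a')(T, S) = Add(3, Mul(-1, Mul(3, Mul(0, S)))) = Add(3, Mul(-1, Mul(3, 0))) = Add(3, Mul(-1, 0)) = Add(3, 0) = 3)
Function('o')(p) = Add(p, Pow(p, 2), Mul(p, Pow(Add(Rational(-6, 5), p), Rational(1, 2)))) (Function('o')(p) = Add(Add(Pow(p, 2), Mul(Pow(Add(p, Mul(Rational(-1, 5), 6)), Rational(1, 2)), p)), p) = Add(Add(Pow(p, 2), Mul(Pow(Add(p, Rational(-6, 5)), Rational(1, 2)), p)), p) = Add(Add(Pow(p, 2), Mul(Pow(Add(Rational(-6, 5), p), Rational(1, 2)), p)), p) = Add(Add(Pow(p, 2), Mul(p, Pow(Add(Rational(-6, 5), p), Rational(1, 2)))), p) = Add(p, Pow(p, 2), Mul(p, Pow(Add(Rational(-6, 5), p), Rational(1, 2)))))
Add(Function('o')(62), Mul(-1, Function('a')(65, Mul(8, 2)))) = Add(Mul(Rational(1, 5), 62, Add(5, Pow(Add(-30, Mul(25, 62)), Rational(1, 2)), Mul(5, 62))), Mul(-1, 3)) = Add(Mul(Rational(1, 5), 62, Add(5, Pow(Add(-30, 1550), Rational(1, 2)), 310)), -3) = Add(Mul(Rational(1, 5), 62, Add(5, Pow(1520, Rational(1, 2)), 310)), -3) = Add(Mul(Rational(1, 5), 62, Add(5, Mul(4, Pow(95, Rational(1, 2))), 310)), -3) = Add(Mul(Rational(1, 5), 62, Add(315, Mul(4, Pow(95, Rational(1, 2))))), -3) = Add(Add(3906, Mul(Rational(248, 5), Pow(95, Rational(1, 2)))), -3) = Add(3903, Mul(Rational(248, 5), Pow(95, Rational(1, 2))))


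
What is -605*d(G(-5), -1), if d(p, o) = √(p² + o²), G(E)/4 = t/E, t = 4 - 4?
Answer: -605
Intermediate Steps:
t = 0
G(E) = 0 (G(E) = 4*(0/E) = 4*0 = 0)
d(p, o) = √(o² + p²)
-605*d(G(-5), -1) = -605*√((-1)² + 0²) = -605*√(1 + 0) = -605*√1 = -605*1 = -605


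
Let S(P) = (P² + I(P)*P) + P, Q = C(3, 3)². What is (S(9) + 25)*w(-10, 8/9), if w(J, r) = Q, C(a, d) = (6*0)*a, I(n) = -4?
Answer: 0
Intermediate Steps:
C(a, d) = 0 (C(a, d) = 0*a = 0)
Q = 0 (Q = 0² = 0)
S(P) = P² - 3*P (S(P) = (P² - 4*P) + P = P² - 3*P)
w(J, r) = 0
(S(9) + 25)*w(-10, 8/9) = (9*(-3 + 9) + 25)*0 = (9*6 + 25)*0 = (54 + 25)*0 = 79*0 = 0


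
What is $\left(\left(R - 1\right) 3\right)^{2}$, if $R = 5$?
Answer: $144$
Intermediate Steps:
$\left(\left(R - 1\right) 3\right)^{2} = \left(\left(5 - 1\right) 3\right)^{2} = \left(4 \cdot 3\right)^{2} = 12^{2} = 144$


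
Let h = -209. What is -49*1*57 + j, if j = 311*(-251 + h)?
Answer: -145853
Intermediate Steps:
j = -143060 (j = 311*(-251 - 209) = 311*(-460) = -143060)
-49*1*57 + j = -49*1*57 - 143060 = -49*57 - 143060 = -2793 - 143060 = -145853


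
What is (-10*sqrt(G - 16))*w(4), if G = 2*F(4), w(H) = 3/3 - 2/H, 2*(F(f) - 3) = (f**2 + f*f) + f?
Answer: -5*sqrt(26) ≈ -25.495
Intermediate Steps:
F(f) = 3 + f**2 + f/2 (F(f) = 3 + ((f**2 + f*f) + f)/2 = 3 + ((f**2 + f**2) + f)/2 = 3 + (2*f**2 + f)/2 = 3 + (f + 2*f**2)/2 = 3 + (f**2 + f/2) = 3 + f**2 + f/2)
w(H) = 1 - 2/H (w(H) = 3*(1/3) - 2/H = 1 - 2/H)
G = 42 (G = 2*(3 + 4**2 + (1/2)*4) = 2*(3 + 16 + 2) = 2*21 = 42)
(-10*sqrt(G - 16))*w(4) = (-10*sqrt(42 - 16))*((-2 + 4)/4) = (-10*sqrt(26))*((1/4)*2) = -10*sqrt(26)*(1/2) = -5*sqrt(26)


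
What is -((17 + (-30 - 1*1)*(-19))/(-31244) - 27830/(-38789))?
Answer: -423007193/605961758 ≈ -0.69808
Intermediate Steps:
-((17 + (-30 - 1*1)*(-19))/(-31244) - 27830/(-38789)) = -((17 + (-30 - 1)*(-19))*(-1/31244) - 27830*(-1/38789)) = -((17 - 31*(-19))*(-1/31244) + 27830/38789) = -((17 + 589)*(-1/31244) + 27830/38789) = -(606*(-1/31244) + 27830/38789) = -(-303/15622 + 27830/38789) = -1*423007193/605961758 = -423007193/605961758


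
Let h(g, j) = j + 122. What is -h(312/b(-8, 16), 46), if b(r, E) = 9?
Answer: -168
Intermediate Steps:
h(g, j) = 122 + j
-h(312/b(-8, 16), 46) = -(122 + 46) = -1*168 = -168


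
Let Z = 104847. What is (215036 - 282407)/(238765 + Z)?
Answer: -67371/343612 ≈ -0.19607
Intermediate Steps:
(215036 - 282407)/(238765 + Z) = (215036 - 282407)/(238765 + 104847) = -67371/343612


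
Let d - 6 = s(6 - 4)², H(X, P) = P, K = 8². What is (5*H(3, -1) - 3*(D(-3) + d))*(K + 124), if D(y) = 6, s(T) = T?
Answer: -9964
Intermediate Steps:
K = 64
d = 10 (d = 6 + (6 - 4)² = 6 + 2² = 6 + 4 = 10)
(5*H(3, -1) - 3*(D(-3) + d))*(K + 124) = (5*(-1) - 3*(6 + 10))*(64 + 124) = (-5 - 3*16)*188 = (-5 - 48)*188 = -53*188 = -9964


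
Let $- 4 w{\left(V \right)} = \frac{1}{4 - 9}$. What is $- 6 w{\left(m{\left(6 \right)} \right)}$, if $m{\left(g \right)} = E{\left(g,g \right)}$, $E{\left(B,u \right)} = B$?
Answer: $- \frac{3}{10} \approx -0.3$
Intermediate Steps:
$m{\left(g \right)} = g$
$w{\left(V \right)} = \frac{1}{20}$ ($w{\left(V \right)} = - \frac{1}{4 \left(4 - 9\right)} = - \frac{1}{4 \left(-5\right)} = \left(- \frac{1}{4}\right) \left(- \frac{1}{5}\right) = \frac{1}{20}$)
$- 6 w{\left(m{\left(6 \right)} \right)} = \left(-6\right) \frac{1}{20} = - \frac{3}{10}$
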